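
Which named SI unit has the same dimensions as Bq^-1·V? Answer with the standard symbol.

Bq = 1/s = s⁻¹ (activity is decays per second).
So Bq⁻¹ = s.
V = W/A (potential = power per current),
    = kg·m²·s⁻³·A⁻¹.
Combining: Bq⁻¹·V = s · (kg·m²·s⁻³·A⁻¹) = kg·m²·s⁻²·A⁻¹.
kg·m²·s⁻²·A⁻¹ is the base-SI form of the weber.

Wb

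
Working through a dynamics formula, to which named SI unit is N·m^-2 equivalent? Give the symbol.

Pa

N = kg·m/s² = kg·m·s⁻² (force = mass × acceleration).
Combining: N·m⁻² = (kg·m·s⁻²) · m⁻² = kg·m⁻¹·s⁻².
kg·m⁻¹·s⁻² is the base-SI form of the pascal.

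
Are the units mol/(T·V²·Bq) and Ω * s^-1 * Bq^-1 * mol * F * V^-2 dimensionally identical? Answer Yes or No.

Left side:
  T = Wb/m² (flux density = flux per area),
      = kg·s⁻²·A⁻¹.
  So T⁻¹ = kg⁻¹·s²·A.
  V = W/A (potential = power per current),
      = kg·m²·s⁻³·A⁻¹.
  So V⁻² = kg⁻²·m⁻⁴·s⁶·A².
  Bq = 1/s = s⁻¹ (activity is decays per second).
  So Bq⁻¹ = s.
  Combining: T⁻¹·V⁻²·mol·Bq⁻¹ = (kg⁻¹·s²·A) · (kg⁻²·m⁻⁴·s⁶·A²) · mol · s = kg⁻³·m⁻⁴·s⁹·A³·mol.
Right side:
  Ω = kg·m²·s⁻³·A⁻².
  Bq = s⁻¹.
  So Bq⁻¹ = s.
  F = kg⁻¹·m⁻²·s⁴·A².
  V = kg·m²·s⁻³·A⁻¹.
  So V⁻² = kg⁻²·m⁻⁴·s⁶·A².
  Combining: Ω·s⁻¹·Bq⁻¹·mol·F·V⁻² = (kg·m²·s⁻³·A⁻²) · s⁻¹ · s · mol · (kg⁻¹·m⁻²·s⁴·A²) · (kg⁻²·m⁻⁴·s⁶·A²) = kg⁻²·m⁻⁴·s⁷·A²·mol.
Left is kg⁻³·m⁻⁴·s⁹·A³·mol; right is kg⁻²·m⁻⁴·s⁷·A²·mol — different.

No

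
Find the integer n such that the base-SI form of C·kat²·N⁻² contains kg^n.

C = A·s = s·A (charge = current × time).
kat = mol/s = s⁻¹·mol (catalytic activity).
So kat² = s⁻²·mol².
N = kg·m/s² = kg·m·s⁻² (force = mass × acceleration).
So N⁻² = kg⁻²·m⁻²·s⁴.
Combining: C·kat²·N⁻² = (s·A) · (s⁻²·mol²) · (kg⁻²·m⁻²·s⁴) = kg⁻²·m⁻²·s³·A·mol².
The exponent of kg is -2.

-2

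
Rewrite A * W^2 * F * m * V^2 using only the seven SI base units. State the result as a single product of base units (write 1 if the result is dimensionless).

W = J/s (power = energy per time),
    = kg·m²·s⁻³.
So W² = kg²·m⁴·s⁻⁶.
F = C/V (capacitance = charge per voltage),
    = A·s/(kg·m²·s⁻³·A⁻¹) (substituting C and V),
    = kg⁻¹·m⁻²·s⁴·A².
V = W/A (potential = power per current),
    = kg·m²·s⁻³·A⁻¹.
So V² = kg²·m⁴·s⁻⁶·A⁻².
Combining: A·W²·F·m·V² = A · (kg²·m⁴·s⁻⁶) · (kg⁻¹·m⁻²·s⁴·A²) · m · (kg²·m⁴·s⁻⁶·A⁻²) = kg³·m⁷·s⁻⁸·A.

kg³·m⁷·s⁻⁸·A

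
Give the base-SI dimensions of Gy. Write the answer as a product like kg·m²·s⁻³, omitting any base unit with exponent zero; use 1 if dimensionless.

m²·s⁻²

Gy = m²·s⁻².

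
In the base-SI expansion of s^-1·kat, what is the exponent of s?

-2

kat = mol/s = s⁻¹·mol (catalytic activity).
Combining: s⁻¹·kat = s⁻¹ · (s⁻¹·mol) = s⁻²·mol.
The exponent of s is -2.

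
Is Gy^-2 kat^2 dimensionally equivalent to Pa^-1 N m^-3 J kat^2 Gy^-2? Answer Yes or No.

No

Left side:
  Gy = m²·s⁻².
  So Gy⁻² = m⁻⁴·s⁴.
  kat = s⁻¹·mol.
  So kat² = s⁻²·mol².
  Combining: Gy⁻²·kat² = (m⁻⁴·s⁴) · (s⁻²·mol²) = m⁻⁴·s²·mol².
Right side:
  Pa = kg·m⁻¹·s⁻².
  So Pa⁻¹ = kg⁻¹·m·s².
  N = kg·m·s⁻².
  J = kg·m²·s⁻².
  kat = s⁻¹·mol.
  So kat² = s⁻²·mol².
  Gy = m²·s⁻².
  So Gy⁻² = m⁻⁴·s⁴.
  Combining: Pa⁻¹·N·m⁻³·J·kat²·Gy⁻² = (kg⁻¹·m·s²) · (kg·m·s⁻²) · m⁻³ · (kg·m²·s⁻²) · (s⁻²·mol²) · (m⁻⁴·s⁴) = kg·m⁻³·mol².
Left is m⁻⁴·s²·mol²; right is kg·m⁻³·mol² — different.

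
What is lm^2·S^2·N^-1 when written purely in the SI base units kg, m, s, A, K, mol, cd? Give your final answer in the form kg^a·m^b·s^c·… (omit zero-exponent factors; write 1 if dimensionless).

lm = cd·sr = cd (luminous flux; sr is dimensionless).
So lm² = cd².
S = 1/Ω (conductance is reciprocal resistance),
    = kg⁻¹·m⁻²·s³·A².
So S² = kg⁻²·m⁻⁴·s⁶·A⁴.
N = kg·m/s² = kg·m·s⁻² (force = mass × acceleration).
So N⁻¹ = kg⁻¹·m⁻¹·s².
Combining: lm²·S²·N⁻¹ = cd² · (kg⁻²·m⁻⁴·s⁶·A⁴) · (kg⁻¹·m⁻¹·s²) = kg⁻³·m⁻⁵·s⁸·A⁴·cd².

kg⁻³·m⁻⁵·s⁸·A⁴·cd²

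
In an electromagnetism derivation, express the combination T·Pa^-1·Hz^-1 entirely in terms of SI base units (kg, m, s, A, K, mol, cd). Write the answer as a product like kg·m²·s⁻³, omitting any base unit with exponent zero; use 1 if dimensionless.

T = Wb/m² (flux density = flux per area),
    = kg·s⁻²·A⁻¹.
Pa = N/m² (pressure = force per area),
    = kg·m⁻¹·s⁻².
So Pa⁻¹ = kg⁻¹·m·s².
Hz = 1/s = s⁻¹ (frequency is cycles per second).
So Hz⁻¹ = s.
Combining: T·Pa⁻¹·Hz⁻¹ = (kg·s⁻²·A⁻¹) · (kg⁻¹·m·s²) · s = m·s·A⁻¹.

m·s·A⁻¹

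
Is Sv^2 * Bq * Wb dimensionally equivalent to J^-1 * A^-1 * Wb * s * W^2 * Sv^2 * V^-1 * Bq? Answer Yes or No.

Left side:
  Sv = m²·s⁻².
  So Sv² = m⁴·s⁻⁴.
  Bq = s⁻¹.
  Wb = kg·m²·s⁻²·A⁻¹.
  Combining: Sv²·Bq·Wb = (m⁴·s⁻⁴) · s⁻¹ · (kg·m²·s⁻²·A⁻¹) = kg·m⁶·s⁻⁷·A⁻¹.
Right side:
  J = kg·m²·s⁻².
  So J⁻¹ = kg⁻¹·m⁻²·s².
  Wb = kg·m²·s⁻²·A⁻¹.
  W = kg·m²·s⁻³.
  So W² = kg²·m⁴·s⁻⁶.
  Sv = m²·s⁻².
  So Sv² = m⁴·s⁻⁴.
  V = kg·m²·s⁻³·A⁻¹.
  So V⁻¹ = kg⁻¹·m⁻²·s³·A.
  Bq = s⁻¹.
  Combining: J⁻¹·A⁻¹·Wb·s·W²·Sv²·V⁻¹·Bq = (kg⁻¹·m⁻²·s²) · A⁻¹ · (kg·m²·s⁻²·A⁻¹) · s · (kg²·m⁴·s⁻⁶) · (m⁴·s⁻⁴) · (kg⁻¹·m⁻²·s³·A) · s⁻¹ = kg·m⁶·s⁻⁷·A⁻¹.
Both reduce to kg·m⁶·s⁻⁷·A⁻¹.

Yes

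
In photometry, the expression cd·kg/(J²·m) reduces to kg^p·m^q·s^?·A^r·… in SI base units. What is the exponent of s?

4

J = kg·m²·s⁻².
So J⁻² = kg⁻²·m⁻⁴·s⁴.
Combining: J⁻²·m⁻¹·cd·kg = (kg⁻²·m⁻⁴·s⁴) · m⁻¹ · cd · kg = kg⁻¹·m⁻⁵·s⁴·cd.
The exponent of s is 4.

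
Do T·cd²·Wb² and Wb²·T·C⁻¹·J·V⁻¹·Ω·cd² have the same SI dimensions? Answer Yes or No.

Left side:
  T = kg·s⁻²·A⁻¹.
  Wb = kg·m²·s⁻²·A⁻¹.
  So Wb² = kg²·m⁴·s⁻⁴·A⁻².
  Combining: T·cd²·Wb² = (kg·s⁻²·A⁻¹) · cd² · (kg²·m⁴·s⁻⁴·A⁻²) = kg³·m⁴·s⁻⁶·A⁻³·cd².
Right side:
  Wb = V·s (flux: a volt is a weber per second),
      = kg·m²·s⁻²·A⁻¹.
  So Wb² = kg²·m⁴·s⁻⁴·A⁻².
  T = Wb/m² (flux density = flux per area),
      = kg·s⁻²·A⁻¹.
  C = A·s = s·A (charge = current × time).
  So C⁻¹ = s⁻¹·A⁻¹.
  J = N·m (work = force × distance),
      = kg·m²·s⁻².
  V = W/A (potential = power per current),
      = kg·m²·s⁻³·A⁻¹.
  So V⁻¹ = kg⁻¹·m⁻²·s³·A.
  Ω = V/A (resistance = voltage per current),
      = kg·m²·s⁻³·A⁻².
  Combining: Wb²·T·C⁻¹·J·V⁻¹·Ω·cd² = (kg²·m⁴·s⁻⁴·A⁻²) · (kg·s⁻²·A⁻¹) · (s⁻¹·A⁻¹) · (kg·m²·s⁻²) · (kg⁻¹·m⁻²·s³·A) · (kg·m²·s⁻³·A⁻²) · cd² = kg⁴·m⁶·s⁻⁹·A⁻⁵·cd².
Left is kg³·m⁴·s⁻⁶·A⁻³·cd²; right is kg⁴·m⁶·s⁻⁹·A⁻⁵·cd² — different.

No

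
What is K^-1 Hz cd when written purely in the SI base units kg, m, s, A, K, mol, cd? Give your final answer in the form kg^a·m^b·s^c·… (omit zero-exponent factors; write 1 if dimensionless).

s⁻¹·K⁻¹·cd

Hz = s⁻¹.
Combining: K⁻¹·Hz·cd = K⁻¹ · s⁻¹ · cd = s⁻¹·K⁻¹·cd.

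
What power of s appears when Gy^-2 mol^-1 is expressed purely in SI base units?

4

Gy = m²·s⁻².
So Gy⁻² = m⁻⁴·s⁴.
Combining: Gy⁻²·mol⁻¹ = (m⁻⁴·s⁴) · mol⁻¹ = m⁻⁴·s⁴·mol⁻¹.
The exponent of s is 4.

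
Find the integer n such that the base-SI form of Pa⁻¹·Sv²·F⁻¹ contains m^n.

7

Pa = kg·m⁻¹·s⁻².
So Pa⁻¹ = kg⁻¹·m·s².
Sv = m²·s⁻².
So Sv² = m⁴·s⁻⁴.
F = kg⁻¹·m⁻²·s⁴·A².
So F⁻¹ = kg·m²·s⁻⁴·A⁻².
Combining: Pa⁻¹·Sv²·F⁻¹ = (kg⁻¹·m·s²) · (m⁴·s⁻⁴) · (kg·m²·s⁻⁴·A⁻²) = m⁷·s⁻⁶·A⁻².
The exponent of m is 7.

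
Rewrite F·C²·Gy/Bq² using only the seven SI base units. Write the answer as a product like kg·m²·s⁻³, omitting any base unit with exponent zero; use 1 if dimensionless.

kg⁻¹·s⁶·A⁴

Bq = 1/s = s⁻¹ (activity is decays per second).
So Bq⁻² = s².
F = C/V (capacitance = charge per voltage),
    = A·s/(kg·m²·s⁻³·A⁻¹) (substituting C and V),
    = kg⁻¹·m⁻²·s⁴·A².
C = A·s = s·A (charge = current × time).
So C² = s²·A².
Gy = J/kg (absorbed dose = energy per mass),
    = m²·s⁻².
Combining: Bq⁻²·F·C²·Gy = s² · (kg⁻¹·m⁻²·s⁴·A²) · (s²·A²) · (m²·s⁻²) = kg⁻¹·s⁶·A⁴.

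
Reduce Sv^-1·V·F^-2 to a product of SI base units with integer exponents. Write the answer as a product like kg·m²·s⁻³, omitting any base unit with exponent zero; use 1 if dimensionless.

kg³·m⁴·s⁻⁹·A⁻⁵

Sv = J/kg (equivalent dose = energy per mass),
    = m²·s⁻².
So Sv⁻¹ = m⁻²·s².
V = W/A (potential = power per current),
    = kg·m²·s⁻³·A⁻¹.
F = C/V (capacitance = charge per voltage),
    = A·s/(kg·m²·s⁻³·A⁻¹) (substituting C and V),
    = kg⁻¹·m⁻²·s⁴·A².
So F⁻² = kg²·m⁴·s⁻⁸·A⁻⁴.
Combining: Sv⁻¹·V·F⁻² = (m⁻²·s²) · (kg·m²·s⁻³·A⁻¹) · (kg²·m⁴·s⁻⁸·A⁻⁴) = kg³·m⁴·s⁻⁹·A⁻⁵.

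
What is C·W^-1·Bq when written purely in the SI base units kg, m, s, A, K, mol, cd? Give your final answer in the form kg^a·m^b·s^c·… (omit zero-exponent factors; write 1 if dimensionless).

kg⁻¹·m⁻²·s³·A

C = s·A.
W = kg·m²·s⁻³.
So W⁻¹ = kg⁻¹·m⁻²·s³.
Bq = s⁻¹.
Combining: C·W⁻¹·Bq = (s·A) · (kg⁻¹·m⁻²·s³) · s⁻¹ = kg⁻¹·m⁻²·s³·A.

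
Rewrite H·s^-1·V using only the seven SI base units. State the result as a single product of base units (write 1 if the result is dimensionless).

kg²·m⁴·s⁻⁶·A⁻³

H = Wb/A (inductance = flux per current),
    = kg·m²·s⁻²·A⁻².
V = W/A (potential = power per current),
    = kg·m²·s⁻³·A⁻¹.
Combining: H·s⁻¹·V = (kg·m²·s⁻²·A⁻²) · s⁻¹ · (kg·m²·s⁻³·A⁻¹) = kg²·m⁴·s⁻⁶·A⁻³.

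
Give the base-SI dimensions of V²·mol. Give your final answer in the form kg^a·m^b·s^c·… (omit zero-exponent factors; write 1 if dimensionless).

kg²·m⁴·s⁻⁶·A⁻²·mol

V = kg·m²·s⁻³·A⁻¹.
So V² = kg²·m⁴·s⁻⁶·A⁻².
Combining: V²·mol = (kg²·m⁴·s⁻⁶·A⁻²) · mol = kg²·m⁴·s⁻⁶·A⁻²·mol.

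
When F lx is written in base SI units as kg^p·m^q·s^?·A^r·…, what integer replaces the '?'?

F = C/V (capacitance = charge per voltage),
    = A·s/(kg·m²·s⁻³·A⁻¹) (substituting C and V),
    = kg⁻¹·m⁻²·s⁴·A².
lx = lm/m² (illuminance = luminous flux per area),
    = m⁻²·cd.
Combining: F·lx = (kg⁻¹·m⁻²·s⁴·A²) · (m⁻²·cd) = kg⁻¹·m⁻⁴·s⁴·A²·cd.
The exponent of s is 4.

4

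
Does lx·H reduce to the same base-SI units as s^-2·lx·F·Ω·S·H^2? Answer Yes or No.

Yes

Left side:
  lx = lm/m² (illuminance = luminous flux per area),
      = m⁻²·cd.
  H = Wb/A (inductance = flux per current),
      = kg·m²·s⁻²·A⁻².
  Combining: lx·H = (m⁻²·cd) · (kg·m²·s⁻²·A⁻²) = kg·s⁻²·A⁻²·cd.
Right side:
  lx = m⁻²·cd.
  F = kg⁻¹·m⁻²·s⁴·A².
  Ω = kg·m²·s⁻³·A⁻².
  S = kg⁻¹·m⁻²·s³·A².
  H = kg·m²·s⁻²·A⁻².
  So H² = kg²·m⁴·s⁻⁴·A⁻⁴.
  Combining: s⁻²·lx·F·Ω·S·H² = s⁻² · (m⁻²·cd) · (kg⁻¹·m⁻²·s⁴·A²) · (kg·m²·s⁻³·A⁻²) · (kg⁻¹·m⁻²·s³·A²) · (kg²·m⁴·s⁻⁴·A⁻⁴) = kg·s⁻²·A⁻²·cd.
Both reduce to kg·s⁻²·A⁻²·cd.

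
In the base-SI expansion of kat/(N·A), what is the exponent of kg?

N = kg·m·s⁻².
So N⁻¹ = kg⁻¹·m⁻¹·s².
kat = s⁻¹·mol.
Combining: N⁻¹·kat·A⁻¹ = (kg⁻¹·m⁻¹·s²) · (s⁻¹·mol) · A⁻¹ = kg⁻¹·m⁻¹·s·A⁻¹·mol.
The exponent of kg is -1.

-1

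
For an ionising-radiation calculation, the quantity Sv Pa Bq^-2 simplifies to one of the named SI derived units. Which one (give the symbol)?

N

Sv = m²·s⁻².
Pa = kg·m⁻¹·s⁻².
Bq = s⁻¹.
So Bq⁻² = s².
Combining: Sv·Pa·Bq⁻² = (m²·s⁻²) · (kg·m⁻¹·s⁻²) · s² = kg·m·s⁻².
kg·m·s⁻² is the base-SI form of the newton.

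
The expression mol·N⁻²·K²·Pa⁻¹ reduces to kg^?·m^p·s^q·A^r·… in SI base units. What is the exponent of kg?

-3

N = kg·m·s⁻².
So N⁻² = kg⁻²·m⁻²·s⁴.
Pa = kg·m⁻¹·s⁻².
So Pa⁻¹ = kg⁻¹·m·s².
Combining: mol·N⁻²·K²·Pa⁻¹ = mol · (kg⁻²·m⁻²·s⁴) · K² · (kg⁻¹·m·s²) = kg⁻³·m⁻¹·s⁶·K²·mol.
The exponent of kg is -3.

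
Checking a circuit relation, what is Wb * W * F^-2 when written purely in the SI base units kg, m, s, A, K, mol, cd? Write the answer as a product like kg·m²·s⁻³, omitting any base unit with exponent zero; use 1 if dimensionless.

kg⁴·m⁸·s⁻¹³·A⁻⁵

Wb = V·s (flux: a volt is a weber per second),
    = kg·m²·s⁻²·A⁻¹.
W = J/s (power = energy per time),
    = kg·m²·s⁻³.
F = C/V (capacitance = charge per voltage),
    = A·s/(kg·m²·s⁻³·A⁻¹) (substituting C and V),
    = kg⁻¹·m⁻²·s⁴·A².
So F⁻² = kg²·m⁴·s⁻⁸·A⁻⁴.
Combining: Wb·W·F⁻² = (kg·m²·s⁻²·A⁻¹) · (kg·m²·s⁻³) · (kg²·m⁴·s⁻⁸·A⁻⁴) = kg⁴·m⁸·s⁻¹³·A⁻⁵.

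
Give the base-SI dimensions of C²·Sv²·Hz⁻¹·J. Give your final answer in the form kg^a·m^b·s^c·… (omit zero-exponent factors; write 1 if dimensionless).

kg·m⁶·s⁻³·A²

C = A·s = s·A (charge = current × time).
So C² = s²·A².
Sv = J/kg (equivalent dose = energy per mass),
    = m²·s⁻².
So Sv² = m⁴·s⁻⁴.
Hz = 1/s = s⁻¹ (frequency is cycles per second).
So Hz⁻¹ = s.
J = N·m (work = force × distance),
    = kg·m²·s⁻².
Combining: C²·Sv²·Hz⁻¹·J = (s²·A²) · (m⁴·s⁻⁴) · s · (kg·m²·s⁻²) = kg·m⁶·s⁻³·A².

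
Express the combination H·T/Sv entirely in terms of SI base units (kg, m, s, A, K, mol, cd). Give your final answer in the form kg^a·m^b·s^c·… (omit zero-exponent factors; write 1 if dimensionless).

kg²·s⁻²·A⁻³

Sv = m²·s⁻².
So Sv⁻¹ = m⁻²·s².
H = kg·m²·s⁻²·A⁻².
T = kg·s⁻²·A⁻¹.
Combining: Sv⁻¹·H·T = (m⁻²·s²) · (kg·m²·s⁻²·A⁻²) · (kg·s⁻²·A⁻¹) = kg²·s⁻²·A⁻³.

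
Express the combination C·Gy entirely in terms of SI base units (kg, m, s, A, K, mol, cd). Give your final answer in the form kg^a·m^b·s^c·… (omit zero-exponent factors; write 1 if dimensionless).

C = s·A.
Gy = m²·s⁻².
Combining: C·Gy = (s·A) · (m²·s⁻²) = m²·s⁻¹·A.

m²·s⁻¹·A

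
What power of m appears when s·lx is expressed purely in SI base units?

-2

lx = lm/m² (illuminance = luminous flux per area),
    = m⁻²·cd.
Combining: s·lx = s · (m⁻²·cd) = m⁻²·s·cd.
The exponent of m is -2.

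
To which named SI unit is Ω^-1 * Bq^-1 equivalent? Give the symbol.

Ω = V/A (resistance = voltage per current),
    = kg·m²·s⁻³·A⁻².
So Ω⁻¹ = kg⁻¹·m⁻²·s³·A².
Bq = 1/s = s⁻¹ (activity is decays per second).
So Bq⁻¹ = s.
Combining: Ω⁻¹·Bq⁻¹ = (kg⁻¹·m⁻²·s³·A²) · s = kg⁻¹·m⁻²·s⁴·A².
kg⁻¹·m⁻²·s⁴·A² is the base-SI form of the farad.

F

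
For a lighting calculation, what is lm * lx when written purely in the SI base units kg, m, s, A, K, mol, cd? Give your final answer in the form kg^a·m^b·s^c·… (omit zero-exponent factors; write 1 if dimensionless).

m⁻²·cd²

lm = cd·sr = cd (luminous flux; sr is dimensionless).
lx = lm/m² (illuminance = luminous flux per area),
    = m⁻²·cd.
Combining: lm·lx = cd · (m⁻²·cd) = m⁻²·cd².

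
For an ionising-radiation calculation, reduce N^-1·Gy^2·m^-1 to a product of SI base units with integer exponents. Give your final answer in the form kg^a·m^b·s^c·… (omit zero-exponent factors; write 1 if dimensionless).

kg⁻¹·m²·s⁻²

N = kg·m·s⁻².
So N⁻¹ = kg⁻¹·m⁻¹·s².
Gy = m²·s⁻².
So Gy² = m⁴·s⁻⁴.
Combining: N⁻¹·Gy²·m⁻¹ = (kg⁻¹·m⁻¹·s²) · (m⁴·s⁻⁴) · m⁻¹ = kg⁻¹·m²·s⁻².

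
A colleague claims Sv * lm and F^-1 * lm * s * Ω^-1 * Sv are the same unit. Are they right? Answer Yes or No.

Yes

Left side:
  Sv = J/kg (equivalent dose = energy per mass),
      = m²·s⁻².
  lm = cd·sr = cd (luminous flux; sr is dimensionless).
  Combining: Sv·lm = (m²·s⁻²) · cd = m²·s⁻²·cd.
Right side:
  F = C/V (capacitance = charge per voltage),
      = A·s/(kg·m²·s⁻³·A⁻¹) (substituting C and V),
      = kg⁻¹·m⁻²·s⁴·A².
  So F⁻¹ = kg·m²·s⁻⁴·A⁻².
  lm = cd·sr = cd (luminous flux; sr is dimensionless).
  Ω = V/A (resistance = voltage per current),
      = kg·m²·s⁻³·A⁻².
  So Ω⁻¹ = kg⁻¹·m⁻²·s³·A².
  Sv = J/kg (equivalent dose = energy per mass),
      = m²·s⁻².
  Combining: F⁻¹·lm·s·Ω⁻¹·Sv = (kg·m²·s⁻⁴·A⁻²) · cd · s · (kg⁻¹·m⁻²·s³·A²) · (m²·s⁻²) = m²·s⁻²·cd.
Both reduce to m²·s⁻²·cd.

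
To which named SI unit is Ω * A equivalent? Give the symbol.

V

Ω = V/A (resistance = voltage per current),
    = kg·m²·s⁻³·A⁻².
Combining: Ω·A = (kg·m²·s⁻³·A⁻²) · A = kg·m²·s⁻³·A⁻¹.
kg·m²·s⁻³·A⁻¹ is the base-SI form of the volt.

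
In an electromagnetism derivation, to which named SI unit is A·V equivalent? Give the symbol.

V = kg·m²·s⁻³·A⁻¹.
Combining: A·V = A · (kg·m²·s⁻³·A⁻¹) = kg·m²·s⁻³.
kg·m²·s⁻³ is the base-SI form of the watt.

W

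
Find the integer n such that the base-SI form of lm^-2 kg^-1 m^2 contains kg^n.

lm = cd·sr = cd (luminous flux; sr is dimensionless).
So lm⁻² = cd⁻².
Combining: lm⁻²·kg⁻¹·m² = cd⁻² · kg⁻¹ · m² = kg⁻¹·m²·cd⁻².
The exponent of kg is -1.

-1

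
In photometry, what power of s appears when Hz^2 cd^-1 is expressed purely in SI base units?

-2

Hz = 1/s = s⁻¹ (frequency is cycles per second).
So Hz² = s⁻².
Combining: Hz²·cd⁻¹ = s⁻² · cd⁻¹ = s⁻²·cd⁻¹.
The exponent of s is -2.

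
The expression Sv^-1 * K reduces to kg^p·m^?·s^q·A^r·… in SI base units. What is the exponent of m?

-2

Sv = J/kg (equivalent dose = energy per mass),
    = m²·s⁻².
So Sv⁻¹ = m⁻²·s².
Combining: Sv⁻¹·K = (m⁻²·s²) · K = m⁻²·s²·K.
The exponent of m is -2.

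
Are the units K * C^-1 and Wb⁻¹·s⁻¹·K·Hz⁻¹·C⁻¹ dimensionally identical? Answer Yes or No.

No

Left side:
  C = A·s = s·A (charge = current × time).
  So C⁻¹ = s⁻¹·A⁻¹.
  Combining: K·C⁻¹ = K · (s⁻¹·A⁻¹) = s⁻¹·A⁻¹·K.
Right side:
  Wb = V·s (flux: a volt is a weber per second),
      = kg·m²·s⁻²·A⁻¹.
  So Wb⁻¹ = kg⁻¹·m⁻²·s²·A.
  Hz = 1/s = s⁻¹ (frequency is cycles per second).
  So Hz⁻¹ = s.
  C = A·s = s·A (charge = current × time).
  So C⁻¹ = s⁻¹·A⁻¹.
  Combining: Wb⁻¹·s⁻¹·K·Hz⁻¹·C⁻¹ = (kg⁻¹·m⁻²·s²·A) · s⁻¹ · K · s · (s⁻¹·A⁻¹) = kg⁻¹·m⁻²·s·K.
Left is s⁻¹·A⁻¹·K; right is kg⁻¹·m⁻²·s·K — different.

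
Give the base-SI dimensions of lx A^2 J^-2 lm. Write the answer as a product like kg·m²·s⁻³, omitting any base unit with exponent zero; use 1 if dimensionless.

lx = lm/m² (illuminance = luminous flux per area),
    = m⁻²·cd.
J = N·m (work = force × distance),
    = kg·m²·s⁻².
So J⁻² = kg⁻²·m⁻⁴·s⁴.
lm = cd·sr = cd (luminous flux; sr is dimensionless).
Combining: lx·A²·J⁻²·lm = (m⁻²·cd) · A² · (kg⁻²·m⁻⁴·s⁴) · cd = kg⁻²·m⁻⁶·s⁴·A²·cd².

kg⁻²·m⁻⁶·s⁴·A²·cd²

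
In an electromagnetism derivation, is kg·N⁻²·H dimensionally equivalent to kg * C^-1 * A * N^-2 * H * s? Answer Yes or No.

Yes

Left side:
  N = kg·m·s⁻².
  So N⁻² = kg⁻²·m⁻²·s⁴.
  H = kg·m²·s⁻²·A⁻².
  Combining: kg·N⁻²·H = kg · (kg⁻²·m⁻²·s⁴) · (kg·m²·s⁻²·A⁻²) = s²·A⁻².
Right side:
  C = A·s = s·A (charge = current × time).
  So C⁻¹ = s⁻¹·A⁻¹.
  N = kg·m/s² = kg·m·s⁻² (force = mass × acceleration).
  So N⁻² = kg⁻²·m⁻²·s⁴.
  H = Wb/A (inductance = flux per current),
      = kg·m²·s⁻²·A⁻².
  Combining: kg·C⁻¹·A·N⁻²·H·s = kg · (s⁻¹·A⁻¹) · A · (kg⁻²·m⁻²·s⁴) · (kg·m²·s⁻²·A⁻²) · s = s²·A⁻².
Both reduce to s²·A⁻².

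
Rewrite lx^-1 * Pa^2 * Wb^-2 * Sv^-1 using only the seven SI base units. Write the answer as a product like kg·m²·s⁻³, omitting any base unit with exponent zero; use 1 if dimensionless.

lx = lm/m² (illuminance = luminous flux per area),
    = m⁻²·cd.
So lx⁻¹ = m²·cd⁻¹.
Pa = N/m² (pressure = force per area),
    = kg·m⁻¹·s⁻².
So Pa² = kg²·m⁻²·s⁻⁴.
Wb = V·s (flux: a volt is a weber per second),
    = kg·m²·s⁻²·A⁻¹.
So Wb⁻² = kg⁻²·m⁻⁴·s⁴·A².
Sv = J/kg (equivalent dose = energy per mass),
    = m²·s⁻².
So Sv⁻¹ = m⁻²·s².
Combining: lx⁻¹·Pa²·Wb⁻²·Sv⁻¹ = (m²·cd⁻¹) · (kg²·m⁻²·s⁻⁴) · (kg⁻²·m⁻⁴·s⁴·A²) · (m⁻²·s²) = m⁻⁶·s²·A²·cd⁻¹.

m⁻⁶·s²·A²·cd⁻¹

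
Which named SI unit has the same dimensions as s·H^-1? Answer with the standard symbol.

S

H = kg·m²·s⁻²·A⁻².
So H⁻¹ = kg⁻¹·m⁻²·s²·A².
Combining: s·H⁻¹ = s · (kg⁻¹·m⁻²·s²·A²) = kg⁻¹·m⁻²·s³·A².
kg⁻¹·m⁻²·s³·A² is the base-SI form of the siemens.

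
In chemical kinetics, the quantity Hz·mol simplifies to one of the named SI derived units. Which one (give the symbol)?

kat

Hz = s⁻¹.
Combining: Hz·mol = s⁻¹ · mol = s⁻¹·mol.
s⁻¹·mol is the base-SI form of the katal.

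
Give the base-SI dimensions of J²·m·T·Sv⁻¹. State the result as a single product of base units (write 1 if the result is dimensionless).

J = N·m (work = force × distance),
    = kg·m²·s⁻².
So J² = kg²·m⁴·s⁻⁴.
T = Wb/m² (flux density = flux per area),
    = kg·s⁻²·A⁻¹.
Sv = J/kg (equivalent dose = energy per mass),
    = m²·s⁻².
So Sv⁻¹ = m⁻²·s².
Combining: J²·m·T·Sv⁻¹ = (kg²·m⁴·s⁻⁴) · m · (kg·s⁻²·A⁻¹) · (m⁻²·s²) = kg³·m³·s⁻⁴·A⁻¹.

kg³·m³·s⁻⁴·A⁻¹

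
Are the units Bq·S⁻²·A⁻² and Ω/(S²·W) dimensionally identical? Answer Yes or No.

Left side:
  Bq = s⁻¹.
  S = kg⁻¹·m⁻²·s³·A².
  So S⁻² = kg²·m⁴·s⁻⁶·A⁻⁴.
  Combining: Bq·S⁻²·A⁻² = s⁻¹ · (kg²·m⁴·s⁻⁶·A⁻⁴) · A⁻² = kg²·m⁴·s⁻⁷·A⁻⁶.
Right side:
  S = 1/Ω (conductance is reciprocal resistance),
      = kg⁻¹·m⁻²·s³·A².
  So S⁻² = kg²·m⁴·s⁻⁶·A⁻⁴.
  W = J/s (power = energy per time),
      = kg·m²·s⁻³.
  So W⁻¹ = kg⁻¹·m⁻²·s³.
  Ω = V/A (resistance = voltage per current),
      = kg·m²·s⁻³·A⁻².
  Combining: S⁻²·W⁻¹·Ω = (kg²·m⁴·s⁻⁶·A⁻⁴) · (kg⁻¹·m⁻²·s³) · (kg·m²·s⁻³·A⁻²) = kg²·m⁴·s⁻⁶·A⁻⁶.
Left is kg²·m⁴·s⁻⁷·A⁻⁶; right is kg²·m⁴·s⁻⁶·A⁻⁶ — different.

No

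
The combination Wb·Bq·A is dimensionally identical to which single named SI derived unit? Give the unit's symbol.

Wb = kg·m²·s⁻²·A⁻¹.
Bq = s⁻¹.
Combining: Wb·Bq·A = (kg·m²·s⁻²·A⁻¹) · s⁻¹ · A = kg·m²·s⁻³.
kg·m²·s⁻³ is the base-SI form of the watt.

W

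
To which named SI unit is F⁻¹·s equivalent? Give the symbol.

Ω

F = C/V (capacitance = charge per voltage),
    = A·s/(kg·m²·s⁻³·A⁻¹) (substituting C and V),
    = kg⁻¹·m⁻²·s⁴·A².
So F⁻¹ = kg·m²·s⁻⁴·A⁻².
Combining: F⁻¹·s = (kg·m²·s⁻⁴·A⁻²) · s = kg·m²·s⁻³·A⁻².
kg·m²·s⁻³·A⁻² is the base-SI form of the ohm.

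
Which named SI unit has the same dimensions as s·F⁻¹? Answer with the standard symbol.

F = C/V (capacitance = charge per voltage),
    = A·s/(kg·m²·s⁻³·A⁻¹) (substituting C and V),
    = kg⁻¹·m⁻²·s⁴·A².
So F⁻¹ = kg·m²·s⁻⁴·A⁻².
Combining: s·F⁻¹ = s · (kg·m²·s⁻⁴·A⁻²) = kg·m²·s⁻³·A⁻².
kg·m²·s⁻³·A⁻² is the base-SI form of the ohm.

Ω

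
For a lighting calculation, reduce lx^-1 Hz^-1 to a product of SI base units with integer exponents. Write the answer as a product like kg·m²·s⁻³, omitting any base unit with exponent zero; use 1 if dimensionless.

m²·s·cd⁻¹

lx = lm/m² (illuminance = luminous flux per area),
    = m⁻²·cd.
So lx⁻¹ = m²·cd⁻¹.
Hz = 1/s = s⁻¹ (frequency is cycles per second).
So Hz⁻¹ = s.
Combining: lx⁻¹·Hz⁻¹ = (m²·cd⁻¹) · s = m²·s·cd⁻¹.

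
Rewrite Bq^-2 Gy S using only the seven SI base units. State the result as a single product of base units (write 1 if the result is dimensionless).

Bq = 1/s = s⁻¹ (activity is decays per second).
So Bq⁻² = s².
Gy = J/kg (absorbed dose = energy per mass),
    = m²·s⁻².
S = 1/Ω (conductance is reciprocal resistance),
    = kg⁻¹·m⁻²·s³·A².
Combining: Bq⁻²·Gy·S = s² · (m²·s⁻²) · (kg⁻¹·m⁻²·s³·A²) = kg⁻¹·s³·A².

kg⁻¹·s³·A²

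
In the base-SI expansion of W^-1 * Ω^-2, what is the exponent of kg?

W = J/s (power = energy per time),
    = kg·m²·s⁻³.
So W⁻¹ = kg⁻¹·m⁻²·s³.
Ω = V/A (resistance = voltage per current),
    = kg·m²·s⁻³·A⁻².
So Ω⁻² = kg⁻²·m⁻⁴·s⁶·A⁴.
Combining: W⁻¹·Ω⁻² = (kg⁻¹·m⁻²·s³) · (kg⁻²·m⁻⁴·s⁶·A⁴) = kg⁻³·m⁻⁶·s⁹·A⁴.
The exponent of kg is -3.

-3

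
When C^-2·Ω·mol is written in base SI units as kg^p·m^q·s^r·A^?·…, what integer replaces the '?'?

C = A·s = s·A (charge = current × time).
So C⁻² = s⁻²·A⁻².
Ω = V/A (resistance = voltage per current),
    = kg·m²·s⁻³·A⁻².
Combining: C⁻²·Ω·mol = (s⁻²·A⁻²) · (kg·m²·s⁻³·A⁻²) · mol = kg·m²·s⁻⁵·A⁻⁴·mol.
The exponent of A is -4.

-4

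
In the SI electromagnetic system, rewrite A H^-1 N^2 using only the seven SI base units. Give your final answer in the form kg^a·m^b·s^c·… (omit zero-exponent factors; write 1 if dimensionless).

kg·s⁻²·A³

H = Wb/A (inductance = flux per current),
    = kg·m²·s⁻²·A⁻².
So H⁻¹ = kg⁻¹·m⁻²·s²·A².
N = kg·m/s² = kg·m·s⁻² (force = mass × acceleration).
So N² = kg²·m²·s⁻⁴.
Combining: A·H⁻¹·N² = A · (kg⁻¹·m⁻²·s²·A²) · (kg²·m²·s⁻⁴) = kg·s⁻²·A³.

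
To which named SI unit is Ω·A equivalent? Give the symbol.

V

Ω = V/A (resistance = voltage per current),
    = kg·m²·s⁻³·A⁻².
Combining: Ω·A = (kg·m²·s⁻³·A⁻²) · A = kg·m²·s⁻³·A⁻¹.
kg·m²·s⁻³·A⁻¹ is the base-SI form of the volt.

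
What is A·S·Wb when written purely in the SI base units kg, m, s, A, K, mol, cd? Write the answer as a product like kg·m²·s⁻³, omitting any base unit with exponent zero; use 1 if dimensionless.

S = 1/Ω (conductance is reciprocal resistance),
    = kg⁻¹·m⁻²·s³·A².
Wb = V·s (flux: a volt is a weber per second),
    = kg·m²·s⁻²·A⁻¹.
Combining: A·S·Wb = A · (kg⁻¹·m⁻²·s³·A²) · (kg·m²·s⁻²·A⁻¹) = s·A².

s·A²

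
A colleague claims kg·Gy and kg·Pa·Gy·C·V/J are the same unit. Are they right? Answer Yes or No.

Left side:
  Gy = J/kg (absorbed dose = energy per mass),
      = m²·s⁻².
  Combining: kg·Gy = kg · (m²·s⁻²) = kg·m²·s⁻².
Right side:
  Pa = kg·m⁻¹·s⁻².
  Gy = m²·s⁻².
  J = kg·m²·s⁻².
  So J⁻¹ = kg⁻¹·m⁻²·s².
  C = s·A.
  V = kg·m²·s⁻³·A⁻¹.
  Combining: kg·Pa·Gy·J⁻¹·C·V = kg · (kg·m⁻¹·s⁻²) · (m²·s⁻²) · (kg⁻¹·m⁻²·s²) · (s·A) · (kg·m²·s⁻³·A⁻¹) = kg²·m·s⁻⁴.
Left is kg·m²·s⁻²; right is kg²·m·s⁻⁴ — different.

No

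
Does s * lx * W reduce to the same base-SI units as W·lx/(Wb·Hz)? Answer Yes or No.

No

Left side:
  lx = m⁻²·cd.
  W = kg·m²·s⁻³.
  Combining: s·lx·W = s · (m⁻²·cd) · (kg·m²·s⁻³) = kg·s⁻²·cd.
Right side:
  Wb = kg·m²·s⁻²·A⁻¹.
  So Wb⁻¹ = kg⁻¹·m⁻²·s²·A.
  W = kg·m²·s⁻³.
  Hz = s⁻¹.
  So Hz⁻¹ = s.
  lx = m⁻²·cd.
  Combining: Wb⁻¹·W·Hz⁻¹·lx = (kg⁻¹·m⁻²·s²·A) · (kg·m²·s⁻³) · s · (m⁻²·cd) = m⁻²·A·cd.
Left is kg·s⁻²·cd; right is m⁻²·A·cd — different.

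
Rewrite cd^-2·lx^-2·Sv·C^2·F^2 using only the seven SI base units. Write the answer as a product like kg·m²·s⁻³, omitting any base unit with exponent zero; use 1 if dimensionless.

kg⁻²·m²·s⁸·A⁶·cd⁻⁴

lx = lm/m² (illuminance = luminous flux per area),
    = m⁻²·cd.
So lx⁻² = m⁴·cd⁻².
Sv = J/kg (equivalent dose = energy per mass),
    = m²·s⁻².
C = A·s = s·A (charge = current × time).
So C² = s²·A².
F = C/V (capacitance = charge per voltage),
    = A·s/(kg·m²·s⁻³·A⁻¹) (substituting C and V),
    = kg⁻¹·m⁻²·s⁴·A².
So F² = kg⁻²·m⁻⁴·s⁸·A⁴.
Combining: cd⁻²·lx⁻²·Sv·C²·F² = cd⁻² · (m⁴·cd⁻²) · (m²·s⁻²) · (s²·A²) · (kg⁻²·m⁻⁴·s⁸·A⁴) = kg⁻²·m²·s⁸·A⁶·cd⁻⁴.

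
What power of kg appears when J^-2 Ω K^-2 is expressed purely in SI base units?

-1

J = N·m (work = force × distance),
    = kg·m²·s⁻².
So J⁻² = kg⁻²·m⁻⁴·s⁴.
Ω = V/A (resistance = voltage per current),
    = kg·m²·s⁻³·A⁻².
Combining: J⁻²·Ω·K⁻² = (kg⁻²·m⁻⁴·s⁴) · (kg·m²·s⁻³·A⁻²) · K⁻² = kg⁻¹·m⁻²·s·A⁻²·K⁻².
The exponent of kg is -1.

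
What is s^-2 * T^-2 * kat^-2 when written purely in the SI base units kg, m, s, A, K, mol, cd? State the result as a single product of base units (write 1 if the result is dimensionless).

T = kg·s⁻²·A⁻¹.
So T⁻² = kg⁻²·s⁴·A².
kat = s⁻¹·mol.
So kat⁻² = s²·mol⁻².
Combining: s⁻²·T⁻²·kat⁻² = s⁻² · (kg⁻²·s⁴·A²) · (s²·mol⁻²) = kg⁻²·s⁴·A²·mol⁻².

kg⁻²·s⁴·A²·mol⁻²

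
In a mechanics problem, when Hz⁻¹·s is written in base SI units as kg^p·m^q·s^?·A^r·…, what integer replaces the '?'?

2

Hz = 1/s = s⁻¹ (frequency is cycles per second).
So Hz⁻¹ = s.
Combining: Hz⁻¹·s = s · s = s².
The exponent of s is 2.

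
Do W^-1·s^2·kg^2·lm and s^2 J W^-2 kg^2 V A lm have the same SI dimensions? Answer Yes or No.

Left side:
  W = J/s (power = energy per time),
      = kg·m²·s⁻³.
  So W⁻¹ = kg⁻¹·m⁻²·s³.
  lm = cd·sr = cd (luminous flux; sr is dimensionless).
  Combining: W⁻¹·s²·kg²·lm = (kg⁻¹·m⁻²·s³) · s² · kg² · cd = kg·m⁻²·s⁵·cd.
Right side:
  J = kg·m²·s⁻².
  W = kg·m²·s⁻³.
  So W⁻² = kg⁻²·m⁻⁴·s⁶.
  V = kg·m²·s⁻³·A⁻¹.
  lm = cd.
  Combining: s²·J·W⁻²·kg²·V·A·lm = s² · (kg·m²·s⁻²) · (kg⁻²·m⁻⁴·s⁶) · kg² · (kg·m²·s⁻³·A⁻¹) · A · cd = kg²·s³·cd.
Left is kg·m⁻²·s⁵·cd; right is kg²·s³·cd — different.

No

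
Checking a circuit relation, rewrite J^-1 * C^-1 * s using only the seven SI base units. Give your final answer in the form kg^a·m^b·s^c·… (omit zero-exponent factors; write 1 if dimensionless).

kg⁻¹·m⁻²·s²·A⁻¹

J = N·m (work = force × distance),
    = kg·m²·s⁻².
So J⁻¹ = kg⁻¹·m⁻²·s².
C = A·s = s·A (charge = current × time).
So C⁻¹ = s⁻¹·A⁻¹.
Combining: J⁻¹·C⁻¹·s = (kg⁻¹·m⁻²·s²) · (s⁻¹·A⁻¹) · s = kg⁻¹·m⁻²·s²·A⁻¹.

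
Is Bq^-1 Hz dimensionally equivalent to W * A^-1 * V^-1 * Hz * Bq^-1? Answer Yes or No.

Left side:
  Bq = s⁻¹.
  So Bq⁻¹ = s.
  Hz = s⁻¹.
  Combining: Bq⁻¹·Hz = s · s⁻¹ = 1.
Right side:
  W = J/s (power = energy per time),
      = kg·m²·s⁻³.
  V = W/A (potential = power per current),
      = kg·m²·s⁻³·A⁻¹.
  So V⁻¹ = kg⁻¹·m⁻²·s³·A.
  Hz = 1/s = s⁻¹ (frequency is cycles per second).
  Bq = 1/s = s⁻¹ (activity is decays per second).
  So Bq⁻¹ = s.
  Combining: W·A⁻¹·V⁻¹·Hz·Bq⁻¹ = (kg·m²·s⁻³) · A⁻¹ · (kg⁻¹·m⁻²·s³·A) · s⁻¹ · s = 1.
Both reduce to 1.

Yes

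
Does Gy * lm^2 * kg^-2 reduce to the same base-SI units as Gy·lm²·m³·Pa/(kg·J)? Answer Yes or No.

Left side:
  Gy = m²·s⁻².
  lm = cd.
  So lm² = cd².
  Combining: Gy·lm²·kg⁻² = (m²·s⁻²) · cd² · kg⁻² = kg⁻²·m²·s⁻²·cd².
Right side:
  Gy = m²·s⁻².
  lm = cd.
  So lm² = cd².
  J = kg·m²·s⁻².
  So J⁻¹ = kg⁻¹·m⁻²·s².
  Pa = kg·m⁻¹·s⁻².
  Combining: Gy·lm²·kg⁻¹·m³·J⁻¹·Pa = (m²·s⁻²) · cd² · kg⁻¹ · m³ · (kg⁻¹·m⁻²·s²) · (kg·m⁻¹·s⁻²) = kg⁻¹·m²·s⁻²·cd².
Left is kg⁻²·m²·s⁻²·cd²; right is kg⁻¹·m²·s⁻²·cd² — different.

No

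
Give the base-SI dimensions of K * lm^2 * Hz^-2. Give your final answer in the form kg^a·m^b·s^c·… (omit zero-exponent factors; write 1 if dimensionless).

s²·K·cd²

lm = cd.
So lm² = cd².
Hz = s⁻¹.
So Hz⁻² = s².
Combining: K·lm²·Hz⁻² = K · cd² · s² = s²·K·cd².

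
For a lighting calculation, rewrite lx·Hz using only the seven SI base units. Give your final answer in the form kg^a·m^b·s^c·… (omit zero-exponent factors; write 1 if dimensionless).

m⁻²·s⁻¹·cd

lx = lm/m² (illuminance = luminous flux per area),
    = m⁻²·cd.
Hz = 1/s = s⁻¹ (frequency is cycles per second).
Combining: lx·Hz = (m⁻²·cd) · s⁻¹ = m⁻²·s⁻¹·cd.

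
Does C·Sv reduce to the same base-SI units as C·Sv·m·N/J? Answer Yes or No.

Yes

Left side:
  C = A·s = s·A (charge = current × time).
  Sv = J/kg (equivalent dose = energy per mass),
      = m²·s⁻².
  Combining: C·Sv = (s·A) · (m²·s⁻²) = m²·s⁻¹·A.
Right side:
  J = N·m (work = force × distance),
      = kg·m²·s⁻².
  So J⁻¹ = kg⁻¹·m⁻²·s².
  C = A·s = s·A (charge = current × time).
  Sv = J/kg (equivalent dose = energy per mass),
      = m²·s⁻².
  N = kg·m/s² = kg·m·s⁻² (force = mass × acceleration).
  Combining: J⁻¹·C·Sv·m·N = (kg⁻¹·m⁻²·s²) · (s·A) · (m²·s⁻²) · m · (kg·m·s⁻²) = m²·s⁻¹·A.
Both reduce to m²·s⁻¹·A.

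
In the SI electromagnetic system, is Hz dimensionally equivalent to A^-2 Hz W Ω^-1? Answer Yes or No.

Yes

Left side:
  Hz = s⁻¹.
Right side:
  Hz = s⁻¹.
  W = kg·m²·s⁻³.
  Ω = kg·m²·s⁻³·A⁻².
  So Ω⁻¹ = kg⁻¹·m⁻²·s³·A².
  Combining: A⁻²·Hz·W·Ω⁻¹ = A⁻² · s⁻¹ · (kg·m²·s⁻³) · (kg⁻¹·m⁻²·s³·A²) = s⁻¹.
Both reduce to s⁻¹.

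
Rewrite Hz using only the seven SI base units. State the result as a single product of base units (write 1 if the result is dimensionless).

s⁻¹

Hz = s⁻¹.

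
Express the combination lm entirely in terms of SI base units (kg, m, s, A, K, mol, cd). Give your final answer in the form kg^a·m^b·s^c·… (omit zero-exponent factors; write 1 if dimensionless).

cd

lm = cd.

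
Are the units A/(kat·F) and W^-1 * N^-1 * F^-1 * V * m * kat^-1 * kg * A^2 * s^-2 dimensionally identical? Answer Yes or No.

Yes

Left side:
  kat = s⁻¹·mol.
  So kat⁻¹ = s·mol⁻¹.
  F = kg⁻¹·m⁻²·s⁴·A².
  So F⁻¹ = kg·m²·s⁻⁴·A⁻².
  Combining: A·kat⁻¹·F⁻¹ = A · (s·mol⁻¹) · (kg·m²·s⁻⁴·A⁻²) = kg·m²·s⁻³·A⁻¹·mol⁻¹.
Right side:
  W = J/s (power = energy per time),
      = kg·m²·s⁻³.
  So W⁻¹ = kg⁻¹·m⁻²·s³.
  N = kg·m/s² = kg·m·s⁻² (force = mass × acceleration).
  So N⁻¹ = kg⁻¹·m⁻¹·s².
  F = C/V (capacitance = charge per voltage),
      = A·s/(kg·m²·s⁻³·A⁻¹) (substituting C and V),
      = kg⁻¹·m⁻²·s⁴·A².
  So F⁻¹ = kg·m²·s⁻⁴·A⁻².
  V = W/A (potential = power per current),
      = kg·m²·s⁻³·A⁻¹.
  kat = mol/s = s⁻¹·mol (catalytic activity).
  So kat⁻¹ = s·mol⁻¹.
  Combining: W⁻¹·N⁻¹·F⁻¹·V·m·kat⁻¹·kg·A²·s⁻² = (kg⁻¹·m⁻²·s³) · (kg⁻¹·m⁻¹·s²) · (kg·m²·s⁻⁴·A⁻²) · (kg·m²·s⁻³·A⁻¹) · m · (s·mol⁻¹) · kg · A² · s⁻² = kg·m²·s⁻³·A⁻¹·mol⁻¹.
Both reduce to kg·m²·s⁻³·A⁻¹·mol⁻¹.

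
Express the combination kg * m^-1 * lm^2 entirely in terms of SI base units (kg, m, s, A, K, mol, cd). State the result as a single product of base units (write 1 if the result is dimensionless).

kg·m⁻¹·cd²

lm = cd·sr = cd (luminous flux; sr is dimensionless).
So lm² = cd².
Combining: kg·m⁻¹·lm² = kg · m⁻¹ · cd² = kg·m⁻¹·cd².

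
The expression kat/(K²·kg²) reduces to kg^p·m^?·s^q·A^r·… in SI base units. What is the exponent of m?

0

kat = s⁻¹·mol.
Combining: K⁻²·kat·kg⁻² = K⁻² · (s⁻¹·mol) · kg⁻² = kg⁻²·s⁻¹·K⁻²·mol.
The exponent of m is 0.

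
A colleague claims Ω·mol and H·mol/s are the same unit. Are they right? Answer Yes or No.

Yes

Left side:
  Ω = V/A (resistance = voltage per current),
      = kg·m²·s⁻³·A⁻².
  Combining: Ω·mol = (kg·m²·s⁻³·A⁻²) · mol = kg·m²·s⁻³·A⁻²·mol.
Right side:
  H = kg·m²·s⁻²·A⁻².
  Combining: s⁻¹·H·mol = s⁻¹ · (kg·m²·s⁻²·A⁻²) · mol = kg·m²·s⁻³·A⁻²·mol.
Both reduce to kg·m²·s⁻³·A⁻²·mol.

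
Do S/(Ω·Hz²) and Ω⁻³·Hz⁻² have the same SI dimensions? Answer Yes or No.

Left side:
  Ω = V/A (resistance = voltage per current),
      = kg·m²·s⁻³·A⁻².
  So Ω⁻¹ = kg⁻¹·m⁻²·s³·A².
  Hz = 1/s = s⁻¹ (frequency is cycles per second).
  So Hz⁻² = s².
  S = 1/Ω (conductance is reciprocal resistance),
      = kg⁻¹·m⁻²·s³·A².
  Combining: Ω⁻¹·Hz⁻²·S = (kg⁻¹·m⁻²·s³·A²) · s² · (kg⁻¹·m⁻²·s³·A²) = kg⁻²·m⁻⁴·s⁸·A⁴.
Right side:
  Ω = kg·m²·s⁻³·A⁻².
  So Ω⁻³ = kg⁻³·m⁻⁶·s⁹·A⁶.
  Hz = s⁻¹.
  So Hz⁻² = s².
  Combining: Ω⁻³·Hz⁻² = (kg⁻³·m⁻⁶·s⁹·A⁶) · s² = kg⁻³·m⁻⁶·s¹¹·A⁶.
Left is kg⁻²·m⁻⁴·s⁸·A⁴; right is kg⁻³·m⁻⁶·s¹¹·A⁶ — different.

No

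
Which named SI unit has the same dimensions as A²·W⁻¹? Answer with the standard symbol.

S

W = kg·m²·s⁻³.
So W⁻¹ = kg⁻¹·m⁻²·s³.
Combining: A²·W⁻¹ = A² · (kg⁻¹·m⁻²·s³) = kg⁻¹·m⁻²·s³·A².
kg⁻¹·m⁻²·s³·A² is the base-SI form of the siemens.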